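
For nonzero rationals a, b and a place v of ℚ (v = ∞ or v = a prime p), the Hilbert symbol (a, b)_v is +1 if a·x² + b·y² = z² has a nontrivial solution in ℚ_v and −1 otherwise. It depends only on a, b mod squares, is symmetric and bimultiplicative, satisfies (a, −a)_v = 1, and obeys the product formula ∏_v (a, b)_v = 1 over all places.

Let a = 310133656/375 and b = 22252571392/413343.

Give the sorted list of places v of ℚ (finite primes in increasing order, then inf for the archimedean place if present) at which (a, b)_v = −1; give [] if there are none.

(a, b) ≡ (6090, 4669) mod (ℚ^×)²; places V = {2, 3, 5, 7, 19, 23, 29, ∞}.
(a,b)_∞: sgn(6090)=+, sgn(4669)=+, so +1.
(a,b)_7: α=1, u≡4; β=-1, v≡4 (mod 7); (4|7)=+1, (4|7)=+1; sign (−1)^1·+1^-1·+1^1 = -1.
(a,b)_3: α=-1, u≡2; β=-10, v≡1 (mod 3); (2|3)=-1, (1|3)=+1; sign (−1)^0·-1^-10·+1^-1 = +1.
(a,b)_29: α=1, u≡4; β=1, v≡4 (mod 29); (4|29)=+1, (4|29)=+1; sign (−1)^0·+1^1·+1^1 = +1.
(a,b)_2: α=3, β=8; u≡5, v≡5 (mod 8); ε(u)ε(v)=0·0, αω(v)=3·1, βω(u)=8·1; sum ≡ 1  ⇒  -1.
(a,b)_5: α=-3, u≡2; β=0, v≡4 (mod 5); (2|5)=-1, (4|5)=+1; sign (−1)^0·-1^0·+1^-3 = +1.
(a,b)_23: α=2, u≡9; β=1, v≡10 (mod 23); (9|23)=+1, (10|23)=-1; sign (−1)^0·+1^1·-1^2 = +1.
(a,b)_19: α=2, u≡13; β=4, v≡10 (mod 19); (13|19)=-1, (10|19)=-1; sign (−1)^0·-1^4·-1^2 = +1.
(6090, 4669 / ℚ) ramifies at {2, 7}: a division algebra.

[2, 7]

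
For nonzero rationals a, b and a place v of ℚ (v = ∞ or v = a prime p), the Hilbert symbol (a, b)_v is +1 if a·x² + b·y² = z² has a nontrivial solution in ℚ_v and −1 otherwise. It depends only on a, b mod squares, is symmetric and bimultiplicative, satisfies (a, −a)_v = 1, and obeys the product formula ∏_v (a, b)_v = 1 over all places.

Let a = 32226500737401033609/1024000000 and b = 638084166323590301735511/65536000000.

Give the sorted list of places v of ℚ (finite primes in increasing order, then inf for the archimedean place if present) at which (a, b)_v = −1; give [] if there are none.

[7, 13]

(a, b) ≡ (161, 8671) mod (ℚ^×)²; places V = {2, 3, 5, 7, 13, 23, 29, ∞}.
(a,b)_3: α=8, u≡2; β=12, v≡1 (mod 3); (2|3)=-1, (1|3)=+1; sign (−1)^0·-1^12·+1^8 = +1.
(a,b)_13: α=4, u≡11; β=5, v≡10 (mod 13); (11|13)=-1, (10|13)=+1; sign (−1)^0·-1^5·+1^4 = -1.
(a,b)_2: α=-16, β=-22; u≡1, v≡7 (mod 8); ε(u)ε(v)=0·1, αω(v)=-16·0, βω(u)=-22·0; sum ≡ 0  ⇒  +1.
(a,b)_29: α=2, u≡1; β=3, v≡1 (mod 29); (1|29)=+1, (1|29)=+1; sign (−1)^0·+1^3·+1^2 = +1.
(a,b)_23: α=3, u≡21; β=1, v≡1 (mod 23); (21|23)=-1, (1|23)=+1; sign (−1)^1·-1^1·+1^3 = +1.
(a,b)_5: α=-6, u≡4; β=-6, v≡4 (mod 5); (4|5)=+1, (4|5)=+1; sign (−1)^0·+1^-6·+1^-6 = +1.
(a,b)_∞: sgn(161)=+, sgn(8671)=+, so +1.
(a,b)_7: α=5, u≡1; β=8, v≡6 (mod 7); (1|7)=+1, (6|7)=-1; sign (−1)^0·+1^8·-1^5 = -1.
(161, 8671 / ℚ) ramifies at {7, 13}: a division algebra.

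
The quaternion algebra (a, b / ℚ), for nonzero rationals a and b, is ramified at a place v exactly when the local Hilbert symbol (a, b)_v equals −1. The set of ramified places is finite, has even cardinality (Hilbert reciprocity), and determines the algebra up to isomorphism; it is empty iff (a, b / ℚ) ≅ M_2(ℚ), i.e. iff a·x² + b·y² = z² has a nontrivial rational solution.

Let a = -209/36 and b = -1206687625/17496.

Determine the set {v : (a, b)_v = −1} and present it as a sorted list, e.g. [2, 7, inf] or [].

[17, inf]

Mod squares: a ≡ -209, b ≡ -6630. Check v ∈ {∞, 2, 3, 5, 11, 13, 17, 19}.
v=∞: -209 < 0 and -6630 < 0  ⇒  (a,b)_∞ = -1.
v=17: a=17^0·(≡6), b=17^1·(≡13) mod 17; (6|17)=-1, (13|17)=+1; (−1)^{0·1·8}·(-1)^1·(+1)^0 = -1.
v=13: a=13^0·(≡9), b=13^1·(≡3) mod 13; (9|13)=+1, (3|13)=+1; (−1)^{0·1·6}·(+1)^1·(+1)^0 = +1.
v=11: a=11^1·(≡1), b=11^2·(≡5) mod 11; (1|11)=+1, (5|11)=+1; (−1)^{1·2·5}·(+1)^2·(+1)^1 = +1.
v=19: a=19^1·(≡15), b=19^2·(≡4) mod 19; (15|19)=-1, (4|19)=+1; (−1)^{1·2·9}·(-1)^2·(+1)^1 = +1.
v=5: a=5^0·(≡1), b=5^3·(≡4) mod 5; (1|5)=+1, (4|5)=+1; (−1)^{0·3·2}·(+1)^3·(+1)^0 = +1.
v=2: v_2(a)=-2, v_2(b)=-3; units ≡ 7, 5 (mod 8); ε·ε+αω+βω = 1·0+-2·1+-3·0 ≡ 0  ⇒  (a,b)_2 = +1.
v=3: a=3^-2·(≡1), b=3^-7·(≡1) mod 3; (1|3)=+1, (1|3)=+1; (−1)^{-2·-7·1}·(+1)^-7·(+1)^-2 = +1.
(-209, -6630 / ℚ) ramifies at {17, ∞}: a division algebra.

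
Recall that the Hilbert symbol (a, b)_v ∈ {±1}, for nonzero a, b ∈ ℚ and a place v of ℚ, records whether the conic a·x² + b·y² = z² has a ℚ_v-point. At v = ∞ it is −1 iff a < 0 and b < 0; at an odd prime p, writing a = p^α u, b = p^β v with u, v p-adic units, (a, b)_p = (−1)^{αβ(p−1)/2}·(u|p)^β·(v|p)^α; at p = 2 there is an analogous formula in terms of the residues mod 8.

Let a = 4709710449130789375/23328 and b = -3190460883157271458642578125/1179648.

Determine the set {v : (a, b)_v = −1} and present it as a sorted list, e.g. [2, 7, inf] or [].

[13, 23]

Mod squares: a ≡ 494, b ≡ -126730. Check v ∈ {∞, 2, 3, 5, 7, 13, 19, 23, 29}.
v=5: a=5^4·(≡1), b=5^11·(≡4) mod 5; (1|5)=+1, (4|5)=+1; (−1)^{4·11·2}·(+1)^11·(+1)^4 = +1.
v=29: a=29^2·(≡25), b=29^3·(≡6) mod 29; (25|29)=+1, (6|29)=+1; (−1)^{2·3·14}·(+1)^3·(+1)^2 = +1.
v=23: a=23^2·(≡17), b=23^3·(≡11) mod 23; (17|23)=-1, (11|23)=-1; (−1)^{2·3·11}·(-1)^3·(-1)^2 = -1.
v=7: a=7^4·(≡4), b=7^4·(≡6) mod 7; (4|7)=+1, (6|7)=-1; (−1)^{4·4·3}·(+1)^4·(-1)^4 = +1.
v=13: a=13^5·(≡1), b=13^6·(≡8) mod 13; (1|13)=+1, (8|13)=-1; (−1)^{5·6·6}·(+1)^6·(-1)^5 = -1.
v=3: a=3^-6·(≡2), b=3^-2·(≡2) mod 3; (2|3)=-1, (2|3)=-1; (−1)^{-6·-2·1}·(-1)^-2·(-1)^-6 = +1.
v=∞: 494 > 0 and -126730 < 0  ⇒  (a,b)_∞ = +1.
v=2: v_2(a)=-5, v_2(b)=-17; units ≡ 7, 3 (mod 8); ε·ε+αω+βω = 1·1+-5·1+-17·0 ≡ 0  ⇒  (a,b)_2 = +1.
v=19: a=19^1·(≡6), b=19^1·(≡2) mod 19; (6|19)=+1, (2|19)=-1; (−1)^{1·1·9}·(+1)^1·(-1)^1 = +1.
Ram(494, -126730) = {13, 23}; no ℚ_13-point on the conic.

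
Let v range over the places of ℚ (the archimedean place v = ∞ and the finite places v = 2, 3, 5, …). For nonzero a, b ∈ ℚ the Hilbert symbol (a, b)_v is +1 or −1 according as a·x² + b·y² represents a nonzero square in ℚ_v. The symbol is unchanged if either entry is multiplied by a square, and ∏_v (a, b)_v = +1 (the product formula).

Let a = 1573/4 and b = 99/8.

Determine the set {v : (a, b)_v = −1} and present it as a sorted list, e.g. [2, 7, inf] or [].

(a, b) ≡ (13, 22) mod (ℚ^×)²; places V = {2, 3, 11, 13, ∞}.
(a,b)_∞: sgn(13)=+, sgn(22)=+, so +1.
(a,b)_11: α=2, u≡6; β=1, v≡8 (mod 11); (6|11)=-1, (8|11)=-1; sign (−1)^0·-1^1·-1^2 = -1.
(a,b)_13: α=1, u≡1; β=0, v≡1 (mod 13); (1|13)=+1, (1|13)=+1; sign (−1)^0·+1^0·+1^1 = +1.
(a,b)_2: α=-2, β=-3; u≡5, v≡3 (mod 8); ε(u)ε(v)=0·1, αω(v)=-2·1, βω(u)=-3·1; sum ≡ 1  ⇒  -1.
(a,b)_3: α=0, u≡1; β=2, v≡1 (mod 3); (1|3)=+1, (1|3)=+1; sign (−1)^0·+1^2·+1^0 = +1.
Ram(13, 22) = {2, 11}; no ℚ_2-point on the conic.

[2, 11]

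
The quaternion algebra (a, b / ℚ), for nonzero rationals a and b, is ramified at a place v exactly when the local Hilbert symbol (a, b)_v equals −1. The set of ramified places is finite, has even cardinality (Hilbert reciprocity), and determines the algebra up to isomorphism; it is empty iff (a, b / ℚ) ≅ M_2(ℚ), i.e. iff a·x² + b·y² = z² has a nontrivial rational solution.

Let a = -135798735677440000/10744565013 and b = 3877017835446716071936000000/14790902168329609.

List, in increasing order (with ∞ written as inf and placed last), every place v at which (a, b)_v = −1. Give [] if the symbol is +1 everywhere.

Mod squares: a ≡ -13, b ≡ 278806. Check v ∈ {∞, 2, 3, 5, 7, 11, 13, 19, 23, 29, 37}.
v=∞: -13 < 0 and 278806 > 0  ⇒  (a,b)_∞ = +1.
v=7: a=7^-2·(≡1), b=7^-8·(≡6) mod 7; (1|7)=+1, (6|7)=-1; (−1)^{-2·-8·3}·(+1)^-8·(-1)^-2 = +1.
v=11: a=11^2·(≡4), b=11^3·(≡6) mod 11; (4|11)=+1, (6|11)=-1; (−1)^{2·3·5}·(+1)^3·(-1)^2 = +1.
v=2: v_2(a)=14, v_2(b)=27; units ≡ 3, 3 (mod 8); ε·ε+αω+βω = 1·1+14·1+27·1 ≡ 0  ⇒  (a,b)_2 = +1.
v=5: a=5^4·(≡2), b=5^6·(≡1) mod 5; (2|5)=-1, (1|5)=+1; (−1)^{4·6·2}·(-1)^6·(+1)^4 = +1.
v=23: a=23^0·(≡22), b=23^1·(≡4) mod 23; (22|23)=-1, (4|23)=+1; (−1)^{0·1·11}·(-1)^1·(+1)^0 = -1.
v=13: a=13^-1·(≡3), b=13^0·(≡11) mod 13; (3|13)=+1, (11|13)=-1; (−1)^{-1·0·6}·(+1)^0·(-1)^-1 = -1.
v=19: a=19^4·(≡11), b=19^5·(≡4) mod 19; (11|19)=+1, (4|19)=+1; (−1)^{4·5·9}·(+1)^5·(+1)^4 = +1.
v=3: a=3^-2·(≡2), b=3^0·(≡1) mod 3; (2|3)=-1, (1|3)=+1; (−1)^{-2·0·1}·(-1)^0·(+1)^-2 = +1.
v=37: a=37^-4·(≡5), b=37^-6·(≡1) mod 37; (5|37)=-1, (1|37)=+1; (−1)^{-4·-6·18}·(-1)^-6·(+1)^-4 = +1.
v=29: a=29^2·(≡22), b=29^3·(≡21) mod 29; (22|29)=+1, (21|29)=-1; (−1)^{2·3·14}·(+1)^3·(-1)^2 = +1.
Ram(-13, 278806) = {13, 23}; no ℚ_13-point on the conic.

[13, 23]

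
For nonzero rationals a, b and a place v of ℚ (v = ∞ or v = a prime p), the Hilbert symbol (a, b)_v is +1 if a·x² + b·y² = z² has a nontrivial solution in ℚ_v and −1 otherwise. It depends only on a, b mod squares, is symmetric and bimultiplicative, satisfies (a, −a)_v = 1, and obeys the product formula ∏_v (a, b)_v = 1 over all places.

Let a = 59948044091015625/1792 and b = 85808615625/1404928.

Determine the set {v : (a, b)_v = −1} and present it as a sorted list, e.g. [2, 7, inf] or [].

[2, 3, 7, 17]

Mod squares: a ≡ 119, b ≡ 41055. Check v ∈ {∞, 2, 3, 5, 7, 17, 23}.
v=17: a=17^3·(≡5), b=17^3·(≡13) mod 17; (5|17)=-1, (13|17)=+1; (−1)^{3·3·8}·(-1)^3·(+1)^3 = -1.
v=5: a=5^8·(≡4), b=5^5·(≡4) mod 5; (4|5)=+1, (4|5)=+1; (−1)^{8·5·2}·(+1)^5·(+1)^8 = +1.
v=7: a=7^-1·(≡5), b=7^-3·(≡5) mod 7; (5|7)=-1, (5|7)=-1; (−1)^{-1·-3·3}·(-1)^-3·(-1)^-1 = -1.
v=3: a=3^10·(≡2), b=3^5·(≡2) mod 3; (2|3)=-1, (2|3)=-1; (−1)^{10·5·1}·(-1)^5·(-1)^10 = -1.
v=∞: 119 > 0 and 41055 > 0  ⇒  (a,b)_∞ = +1.
v=2: v_2(a)=-8, v_2(b)=-12; units ≡ 7, 7 (mod 8); ε·ε+αω+βω = 1·1+-8·0+-12·0 ≡ 1  ⇒  (a,b)_2 = -1.
v=23: a=23^2·(≡1), b=23^1·(≡10) mod 23; (1|23)=+1, (10|23)=-1; (−1)^{2·1·11}·(+1)^1·(-1)^2 = +1.
|Ram(119, 41055)| = 4, even; anisotropic at {2, 3, 7, 17}.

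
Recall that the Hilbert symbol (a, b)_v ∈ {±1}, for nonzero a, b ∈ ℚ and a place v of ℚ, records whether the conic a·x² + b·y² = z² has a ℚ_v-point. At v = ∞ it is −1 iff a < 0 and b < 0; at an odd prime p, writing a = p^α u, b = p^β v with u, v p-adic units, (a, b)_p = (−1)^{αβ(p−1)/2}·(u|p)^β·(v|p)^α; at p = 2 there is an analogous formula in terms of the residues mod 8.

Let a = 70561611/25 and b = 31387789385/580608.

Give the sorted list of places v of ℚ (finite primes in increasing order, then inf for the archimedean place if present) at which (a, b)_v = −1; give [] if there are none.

[2, 3, 17, 29]

(a, b) ≡ (871131, 723695) mod (ℚ^×)²; places V = {2, 3, 5, 7, 17, 19, 23, 29, 31, ∞}.
(a,b)_∞: sgn(871131)=+, sgn(723695)=+, so +1.
(a,b)_5: α=-2, u≡1; β=1, v≡4 (mod 5); (1|5)=+1, (4|5)=+1; sign (−1)^0·+1^1·+1^-2 = +1.
(a,b)_2: α=0, β=-10; u≡3, v≡7 (mod 8); ε(u)ε(v)=1·1, αω(v)=0·0, βω(u)=-10·1; sum ≡ 1  ⇒  -1.
(a,b)_31: α=1, u≡30; β=1, v≡5 (mod 31); (30|31)=-1, (5|31)=+1; sign (−1)^1·-1^1·+1^1 = +1.
(a,b)_23: α=0, u≡13; β=1, v≡9 (mod 23); (13|23)=+1, (9|23)=+1; sign (−1)^0·+1^1·+1^0 = +1.
(a,b)_7: α=0, u≡2; β=-1, v≡1 (mod 7); (2|7)=+1, (1|7)=+1; sign (−1)^0·+1^-1·+1^0 = +1.
(a,b)_29: α=1, u≡7; β=3, v≡26 (mod 29); (7|29)=+1, (26|29)=-1; sign (−1)^0·+1^3·-1^1 = -1.
(a,b)_3: α=5, u≡1; β=-4, v≡2 (mod 3); (1|3)=+1, (2|3)=-1; sign (−1)^0·+1^-4·-1^5 = -1.
(a,b)_19: α=1, u≡8; β=2, v≡5 (mod 19); (8|19)=-1, (5|19)=+1; sign (−1)^0·-1^2·+1^1 = +1.
(a,b)_17: α=1, u≡6; β=0, v≡5 (mod 17); (6|17)=-1, (5|17)=-1; sign (−1)^0·-1^0·-1^1 = -1.
|Ram(871131, 723695)| = 4, even; anisotropic at {2, 3, 17, 29}.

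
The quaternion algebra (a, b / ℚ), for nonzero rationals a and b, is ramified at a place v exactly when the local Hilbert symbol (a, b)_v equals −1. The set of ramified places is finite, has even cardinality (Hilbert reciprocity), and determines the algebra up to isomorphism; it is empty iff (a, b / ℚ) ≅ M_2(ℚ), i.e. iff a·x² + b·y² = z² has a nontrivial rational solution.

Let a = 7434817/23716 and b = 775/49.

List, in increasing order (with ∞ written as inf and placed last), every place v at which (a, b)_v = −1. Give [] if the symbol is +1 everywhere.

[29, 37]

Mod squares: a ≡ 43993, b ≡ 31. Check v ∈ {∞, 2, 5, 7, 11, 13, 29, 31, 37, 41}.
v=13: a=13^2·(≡10), b=13^0·(≡6) mod 13; (10|13)=+1, (6|13)=-1; (−1)^{2·0·6}·(+1)^0·(-1)^2 = +1.
v=7: a=7^-2·(≡5), b=7^-2·(≡5) mod 7; (5|7)=-1, (5|7)=-1; (−1)^{-2·-2·3}·(-1)^-2·(-1)^-2 = +1.
v=37: a=37^1·(≡6), b=37^0·(≡6) mod 37; (6|37)=-1, (6|37)=-1; (−1)^{1·0·18}·(-1)^0·(-1)^1 = -1.
v=11: a=11^-2·(≡3), b=11^0·(≡1) mod 11; (3|11)=+1, (1|11)=+1; (−1)^{-2·0·5}·(+1)^0·(+1)^-2 = +1.
v=29: a=29^1·(≡22), b=29^0·(≡17) mod 29; (22|29)=+1, (17|29)=-1; (−1)^{1·0·14}·(+1)^0·(-1)^1 = -1.
v=5: a=5^0·(≡2), b=5^2·(≡4) mod 5; (2|5)=-1, (4|5)=+1; (−1)^{0·2·2}·(-1)^2·(+1)^0 = +1.
v=2: v_2(a)=-2, v_2(b)=0; units ≡ 1, 7 (mod 8); ε·ε+αω+βω = 0·1+-2·0+0·0 ≡ 0  ⇒  (a,b)_2 = +1.
v=∞: 43993 > 0 and 31 > 0  ⇒  (a,b)_∞ = +1.
v=41: a=41^1·(≡27), b=41^0·(≡20) mod 41; (27|41)=-1, (20|41)=+1; (−1)^{1·0·20}·(-1)^0·(+1)^1 = +1.
v=31: a=31^0·(≡25), b=31^1·(≡10) mod 31; (25|31)=+1, (10|31)=+1; (−1)^{0·1·15}·(+1)^1·(+1)^0 = +1.
Ram(43993, 31) = {29, 37}; no ℚ_29-point on the conic.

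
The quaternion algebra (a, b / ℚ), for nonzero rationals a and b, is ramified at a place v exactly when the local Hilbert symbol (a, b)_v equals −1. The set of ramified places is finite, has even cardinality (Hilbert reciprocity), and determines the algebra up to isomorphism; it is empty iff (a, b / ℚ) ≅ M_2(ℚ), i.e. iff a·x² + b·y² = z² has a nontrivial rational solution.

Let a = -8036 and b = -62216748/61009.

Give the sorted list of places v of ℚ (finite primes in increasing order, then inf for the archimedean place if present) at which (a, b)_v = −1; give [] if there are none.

[41, inf]

Mod squares: a ≡ -41, b ≡ -3. Check v ∈ {∞, 2, 3, 7, 11, 13, 19, 23, 41}.
v=23: a=23^0·(≡14), b=23^2·(≡22) mod 23; (14|23)=-1, (22|23)=-1; (−1)^{0·2·11}·(-1)^2·(-1)^0 = +1.
v=41: a=41^1·(≡9), b=41^0·(≡14) mod 41; (9|41)=+1, (14|41)=-1; (−1)^{1·0·20}·(+1)^0·(-1)^1 = -1.
v=3: a=3^0·(≡1), b=3^5·(≡2) mod 3; (1|3)=+1, (2|3)=-1; (−1)^{0·5·1}·(+1)^5·(-1)^0 = +1.
v=∞: -41 < 0 and -3 < 0  ⇒  (a,b)_∞ = -1.
v=13: a=13^0·(≡11), b=13^-2·(≡3) mod 13; (11|13)=-1, (3|13)=+1; (−1)^{0·-2·6}·(-1)^-2·(+1)^0 = +1.
v=11: a=11^0·(≡5), b=11^2·(≡6) mod 11; (5|11)=+1, (6|11)=-1; (−1)^{0·2·5}·(+1)^2·(-1)^0 = +1.
v=7: a=7^2·(≡4), b=7^0·(≡2) mod 7; (4|7)=+1, (2|7)=+1; (−1)^{2·0·3}·(+1)^0·(+1)^2 = +1.
v=19: a=19^0·(≡1), b=19^-2·(≡16) mod 19; (1|19)=+1, (16|19)=+1; (−1)^{0·-2·9}·(+1)^-2·(+1)^0 = +1.
v=2: v_2(a)=2, v_2(b)=2; units ≡ 7, 5 (mod 8); ε·ε+αω+βω = 1·0+2·1+2·0 ≡ 0  ⇒  (a,b)_2 = +1.
|Ram(-41, -3)| = 2, even; anisotropic at {41, ∞}.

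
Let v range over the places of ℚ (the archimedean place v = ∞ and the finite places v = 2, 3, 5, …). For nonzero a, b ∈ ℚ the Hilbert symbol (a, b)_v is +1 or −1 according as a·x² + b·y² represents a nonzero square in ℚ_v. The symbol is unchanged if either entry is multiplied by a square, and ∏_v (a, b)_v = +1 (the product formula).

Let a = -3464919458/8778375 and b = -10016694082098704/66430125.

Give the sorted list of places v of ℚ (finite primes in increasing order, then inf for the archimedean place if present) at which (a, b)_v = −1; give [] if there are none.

(a, b) ≡ (-51870, -1045) mod (ℚ^×)²; places V = {2, 3, 5, 7, 11, 13, 17, 19, ∞}.
(a,b)_19: α=1, u≡7; β=3, v≡12 (mod 19); (7|19)=+1, (12|19)=-1; sign (−1)^1·+1^3·-1^1 = +1.
(a,b)_3: α=-5, u≡2; β=-12, v≡2 (mod 3); (2|3)=-1, (2|3)=-1; sign (−1)^0·-1^-12·-1^-5 = -1.
(a,b)_2: α=1, β=4; u≡1, v≡3 (mod 8); ε(u)ε(v)=0·1, αω(v)=1·1, βω(u)=4·0; sum ≡ 1  ⇒  -1.
(a,b)_13: α=3, u≡9; β=4, v≡8 (mod 13); (9|13)=+1, (8|13)=-1; sign (−1)^0·+1^4·-1^3 = -1.
(a,b)_17: α=-2, u≡7; β=0, v≡1 (mod 17); (7|17)=-1, (1|17)=+1; sign (−1)^0·-1^0·+1^-2 = +1.
(a,b)_7: α=3, u≡5; β=4, v≡5 (mod 7); (5|7)=-1, (5|7)=-1; sign (−1)^0·-1^4·-1^3 = -1.
(a,b)_5: α=-3, u≡1; β=-3, v≡1 (mod 5); (1|5)=+1, (1|5)=+1; sign (−1)^0·+1^-3·+1^-3 = +1.
(a,b)_11: α=2, u≡8; β=3, v≡4 (mod 11); (8|11)=-1, (4|11)=+1; sign (−1)^0·-1^3·+1^2 = -1.
(a,b)_∞: sgn(-51870)=−, sgn(-1045)=−, so -1.
(-51870, -1045 / ℚ) ramifies at {2, 3, 7, 11, 13, ∞}: a division algebra.

[2, 3, 7, 11, 13, inf]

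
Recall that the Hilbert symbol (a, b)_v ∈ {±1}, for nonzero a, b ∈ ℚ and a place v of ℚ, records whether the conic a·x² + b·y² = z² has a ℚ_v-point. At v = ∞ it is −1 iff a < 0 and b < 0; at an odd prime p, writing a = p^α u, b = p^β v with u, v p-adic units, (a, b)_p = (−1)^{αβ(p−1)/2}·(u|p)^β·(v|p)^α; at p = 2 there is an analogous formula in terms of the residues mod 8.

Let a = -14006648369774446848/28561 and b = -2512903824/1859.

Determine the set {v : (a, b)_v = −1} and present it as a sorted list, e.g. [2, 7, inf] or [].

(a, b) ≡ (-33, -2369851) mod (ℚ^×)²; places V = {2, 3, 7, 11, 13, 17, 19, 23, 29, ∞}.
(a,b)_19: α=2, u≡9; β=1, v≡9 (mod 19); (9|19)=+1, (9|19)=+1; sign (−1)^0·+1^1·+1^2 = +1.
(a,b)_29: α=2, u≡5; β=1, v≡19 (mod 29); (5|29)=+1, (19|29)=-1; sign (−1)^0·+1^1·-1^2 = +1.
(a,b)_23: α=2, u≡18; β=1, v≡16 (mod 23); (18|23)=+1, (16|23)=+1; sign (−1)^0·+1^1·+1^2 = +1.
(a,b)_13: α=-4, u≡6; β=-2, v≡1 (mod 13); (6|13)=-1, (1|13)=+1; sign (−1)^0·-1^-2·+1^-4 = +1.
(a,b)_3: α=7, u≡1; β=6, v≡2 (mod 3); (1|3)=+1, (2|3)=-1; sign (−1)^0·+1^6·-1^7 = -1.
(a,b)_7: α=2, u≡4; β=0, v≡6 (mod 7); (4|7)=+1, (6|7)=-1; sign (−1)^0·+1^0·-1^2 = +1.
(a,b)_2: α=8, β=4; u≡7, v≡5 (mod 8); ε(u)ε(v)=1·0, αω(v)=8·1, βω(u)=4·0; sum ≡ 0  ⇒  +1.
(a,b)_17: α=2, u≡1; β=1, v≡3 (mod 17); (1|17)=+1, (3|17)=-1; sign (−1)^0·+1^1·-1^2 = +1.
(a,b)_∞: sgn(-33)=−, sgn(-2369851)=−, so -1.
(a,b)_11: α=1, u≡7; β=-1, v≡5 (mod 11); (7|11)=-1, (5|11)=+1; sign (−1)^1·-1^-1·+1^1 = +1.
Ram(-33, -2369851) = {3, ∞}; no ℚ_3-point on the conic.

[3, inf]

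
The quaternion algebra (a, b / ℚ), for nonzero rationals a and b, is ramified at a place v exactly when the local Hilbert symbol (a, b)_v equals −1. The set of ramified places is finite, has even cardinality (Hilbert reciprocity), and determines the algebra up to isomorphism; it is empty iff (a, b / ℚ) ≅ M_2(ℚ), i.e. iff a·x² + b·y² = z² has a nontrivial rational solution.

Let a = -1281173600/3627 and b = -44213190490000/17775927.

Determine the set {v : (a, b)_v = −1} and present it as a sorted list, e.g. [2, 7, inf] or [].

[13, 23, 29, inf]

(a, b) ≡ (-537602, -11687) mod (ℚ^×)²; places V = {2, 3, 5, 7, 13, 23, 29, 31, 59, ∞}.
(a,b)_5: α=2, u≡3; β=4, v≡3 (mod 5); (3|5)=-1, (3|5)=-1; sign (−1)^0·-1^4·-1^2 = +1.
(a,b)_23: α=1, u≡14; β=2, v≡17 (mod 23); (14|23)=-1, (17|23)=-1; sign (−1)^0·-1^2·-1^1 = -1.
(a,b)_7: α=4, u≡3; β=4, v≡3 (mod 7); (3|7)=-1, (3|7)=-1; sign (−1)^0·-1^4·-1^4 = +1.
(a,b)_31: α=-1, u≡25; β=-1, v≡30 (mod 31); (25|31)=+1, (30|31)=-1; sign (−1)^1·+1^-1·-1^-1 = +1.
(a,b)_13: α=-1, u≡10; β=-3, v≡8 (mod 13); (10|13)=+1, (8|13)=-1; sign (−1)^0·+1^-3·-1^-1 = -1.
(a,b)_3: α=-2, u≡1; β=-2, v≡1 (mod 3); (1|3)=+1, (1|3)=+1; sign (−1)^0·+1^-2·+1^-2 = +1.
(a,b)_∞: sgn(-537602)=−, sgn(-11687)=−, so -1.
(a,b)_2: α=5, β=4; u≡7, v≡1 (mod 8); ε(u)ε(v)=1·0, αω(v)=5·0, βω(u)=4·0; sum ≡ 0  ⇒  +1.
(a,b)_29: α=1, u≡13; β=-1, v≡21 (mod 29); (13|29)=+1, (21|29)=-1; sign (−1)^0·+1^-1·-1^1 = -1.
(a,b)_59: α=0, u≡11; β=2, v≡56 (mod 59); (11|59)=-1, (56|59)=-1; sign (−1)^0·-1^2·-1^0 = +1.
|Ram(-537602, -11687)| = 4, even; anisotropic at {13, 23, 29, ∞}.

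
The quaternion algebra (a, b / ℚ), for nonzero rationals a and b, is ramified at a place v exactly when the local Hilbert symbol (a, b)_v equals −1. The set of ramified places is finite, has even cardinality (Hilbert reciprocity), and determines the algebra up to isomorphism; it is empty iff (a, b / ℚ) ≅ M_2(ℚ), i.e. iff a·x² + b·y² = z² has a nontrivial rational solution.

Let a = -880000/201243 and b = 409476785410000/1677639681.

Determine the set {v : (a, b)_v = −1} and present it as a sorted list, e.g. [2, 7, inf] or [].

[2, 11]

Mod squares: a ≡ -66, b ≡ 1309. Check v ∈ {∞, 2, 3, 5, 7, 11, 17, 37, 41, 47}.
v=5: a=5^4·(≡4), b=5^4·(≡1) mod 5; (4|5)=+1, (1|5)=+1; (−1)^{4·4·2}·(+1)^4·(+1)^4 = +1.
v=47: a=47^0·(≡6), b=47^2·(≡30) mod 47; (6|47)=+1, (30|47)=-1; (−1)^{0·2·23}·(+1)^2·(-1)^0 = +1.
v=7: a=7^-2·(≡1), b=7^3·(≡5) mod 7; (1|7)=+1, (5|7)=-1; (−1)^{-2·3·3}·(+1)^3·(-1)^-2 = +1.
v=37: a=37^-2·(≡29), b=37^-2·(≡5) mod 37; (29|37)=-1, (5|37)=-1; (−1)^{-2·-2·18}·(-1)^-2·(-1)^-2 = +1.
v=∞: -66 < 0 and 1309 > 0  ⇒  (a,b)_∞ = +1.
v=17: a=17^0·(≡4), b=17^3·(≡2) mod 17; (4|17)=+1, (2|17)=+1; (−1)^{0·3·8}·(+1)^3·(+1)^0 = +1.
v=3: a=3^-1·(≡2), b=3^-6·(≡1) mod 3; (2|3)=-1, (1|3)=+1; (−1)^{-1·-6·1}·(-1)^-6·(+1)^-1 = +1.
v=2: v_2(a)=7, v_2(b)=4; units ≡ 7, 5 (mod 8); ε·ε+αω+βω = 1·0+7·1+4·0 ≡ 1  ⇒  (a,b)_2 = -1.
v=41: a=41^0·(≡18), b=41^-2·(≡34) mod 41; (18|41)=+1, (34|41)=-1; (−1)^{0·-2·20}·(+1)^-2·(-1)^0 = +1.
v=11: a=11^1·(≡4), b=11^1·(≡9) mod 11; (4|11)=+1, (9|11)=+1; (−1)^{1·1·5}·(+1)^1·(+1)^1 = -1.
|Ram(-66, 1309)| = 2, even; anisotropic at {2, 11}.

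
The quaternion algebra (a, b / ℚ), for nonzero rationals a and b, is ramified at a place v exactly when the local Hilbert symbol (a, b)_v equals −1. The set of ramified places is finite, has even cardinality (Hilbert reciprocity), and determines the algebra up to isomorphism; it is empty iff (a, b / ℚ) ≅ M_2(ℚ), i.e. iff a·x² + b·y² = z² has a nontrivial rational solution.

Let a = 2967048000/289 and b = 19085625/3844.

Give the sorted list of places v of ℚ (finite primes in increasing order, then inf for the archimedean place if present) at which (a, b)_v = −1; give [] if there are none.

(a, b) ≡ (5, 377) mod (ℚ^×)²; places V = {2, 3, 5, 7, 13, 17, 29, 31, ∞}.
(a,b)_2: α=6, β=-2; u≡5, v≡1 (mod 8); ε(u)ε(v)=0·0, αω(v)=6·0, βω(u)=-2·1; sum ≡ 0  ⇒  +1.
(a,b)_∞: sgn(5)=+, sgn(377)=+, so +1.
(a,b)_17: α=-2, u≡5; β=0, v≡7 (mod 17); (5|17)=-1, (7|17)=-1; sign (−1)^0·-1^0·-1^-2 = +1.
(a,b)_31: α=0, u≡18; β=-2, v≡18 (mod 31); (18|31)=+1, (18|31)=+1; sign (−1)^0·+1^-2·+1^0 = +1.
(a,b)_3: α=2, u≡2; β=4, v≡2 (mod 3); (2|3)=-1, (2|3)=-1; sign (−1)^0·-1^4·-1^2 = +1.
(a,b)_5: α=3, u≡1; β=4, v≡3 (mod 5); (1|5)=+1, (3|5)=-1; sign (−1)^0·+1^4·-1^3 = -1.
(a,b)_7: α=2, u≡6; β=0, v≡6 (mod 7); (6|7)=-1, (6|7)=-1; sign (−1)^0·-1^0·-1^2 = +1.
(a,b)_29: α=2, u≡24; β=1, v≡9 (mod 29); (24|29)=+1, (9|29)=+1; sign (−1)^0·+1^1·+1^2 = +1.
(a,b)_13: α=0, u≡11; β=1, v≡1 (mod 13); (11|13)=-1, (1|13)=+1; sign (−1)^0·-1^1·+1^0 = -1.
Ram(5, 377) = {5, 13}; no ℚ_5-point on the conic.

[5, 13]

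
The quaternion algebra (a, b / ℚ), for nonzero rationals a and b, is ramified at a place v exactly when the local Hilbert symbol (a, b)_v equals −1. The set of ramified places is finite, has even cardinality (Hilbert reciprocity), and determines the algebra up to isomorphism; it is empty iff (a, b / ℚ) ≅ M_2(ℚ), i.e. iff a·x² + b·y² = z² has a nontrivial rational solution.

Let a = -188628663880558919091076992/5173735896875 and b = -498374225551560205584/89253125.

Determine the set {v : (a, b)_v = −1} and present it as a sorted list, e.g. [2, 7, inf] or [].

Mod squares: a ≡ -1673976570, b ≡ -305805. Check v ∈ {∞, 2, 3, 5, 7, 11, 13, 17, 19, 23, 29, 37, 53}.
v=37: a=37^1·(≡34), b=37^1·(≡32) mod 37; (34|37)=+1, (32|37)=-1; (−1)^{1·1·18}·(+1)^1·(-1)^1 = -1.
v=19: a=19^1·(≡2), b=19^1·(≡9) mod 19; (2|19)=-1, (9|19)=+1; (−1)^{1·1·9}·(-1)^1·(+1)^1 = +1.
v=2: v_2(a)=7, v_2(b)=4; units ≡ 3, 3 (mod 8); ε·ε+αω+βω = 1·1+7·1+4·1 ≡ 0  ⇒  (a,b)_2 = +1.
v=13: a=13^-6·(≡2), b=13^-4·(≡6) mod 13; (2|13)=-1, (6|13)=-1; (−1)^{-6·-4·6}·(-1)^-4·(-1)^-6 = +1.
v=∞: -1673976570 < 0 and -305805 < 0  ⇒  (a,b)_∞ = -1.
v=11: a=11^6·(≡9), b=11^4·(≡7) mod 11; (9|11)=+1, (7|11)=-1; (−1)^{6·4·5}·(+1)^4·(-1)^6 = +1.
v=5: a=5^-5·(≡4), b=5^-5·(≡1) mod 5; (4|5)=+1, (1|5)=+1; (−1)^{-5·-5·2}·(+1)^-5·(+1)^-5 = +1.
v=53: a=53^2·(≡41), b=53^2·(≡12) mod 53; (41|53)=-1, (12|53)=-1; (−1)^{2·2·26}·(-1)^2·(-1)^2 = +1.
v=17: a=17^3·(≡4), b=17^2·(≡2) mod 17; (4|17)=+1, (2|17)=+1; (−1)^{3·2·8}·(+1)^2·(+1)^3 = +1.
v=3: a=3^5·(≡1), b=3^5·(≡2) mod 3; (1|3)=+1, (2|3)=-1; (−1)^{5·5·1}·(+1)^5·(-1)^5 = +1.
v=7: a=7^-3·(≡6), b=7^0·(≡4) mod 7; (6|7)=-1, (4|7)=+1; (−1)^{-3·0·3}·(-1)^0·(+1)^-3 = +1.
v=23: a=23^3·(≡3), b=23^2·(≡4) mod 23; (3|23)=+1, (4|23)=+1; (−1)^{3·2·11}·(+1)^2·(+1)^3 = +1.
v=29: a=29^1·(≡19), b=29^1·(≡27) mod 29; (19|29)=-1, (27|29)=-1; (−1)^{1·1·14}·(-1)^1·(-1)^1 = +1.
Ram(-1673976570, -305805) = {37, ∞}; no ℚ_37-point on the conic.

[37, inf]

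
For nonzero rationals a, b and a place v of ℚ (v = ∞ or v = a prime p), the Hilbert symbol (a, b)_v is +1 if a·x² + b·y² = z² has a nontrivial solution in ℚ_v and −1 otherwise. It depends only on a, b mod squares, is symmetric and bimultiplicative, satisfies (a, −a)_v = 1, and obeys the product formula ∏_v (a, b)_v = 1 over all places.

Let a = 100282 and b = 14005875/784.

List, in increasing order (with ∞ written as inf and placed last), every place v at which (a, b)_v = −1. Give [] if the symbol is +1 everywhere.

[2, 5]

Mod squares: a ≡ 100282, b ≡ 3315. Check v ∈ {∞, 2, 3, 5, 7, 13, 17, 19, 29}.
v=19: a=19^1·(≡15), b=19^0·(≡5) mod 19; (15|19)=-1, (5|19)=+1; (−1)^{1·0·9}·(-1)^0·(+1)^1 = +1.
v=13: a=13^1·(≡5), b=13^3·(≡11) mod 13; (5|13)=-1, (11|13)=-1; (−1)^{1·3·6}·(-1)^3·(-1)^1 = +1.
v=3: a=3^0·(≡1), b=3^1·(≡1) mod 3; (1|3)=+1, (1|3)=+1; (−1)^{0·1·1}·(+1)^1·(+1)^0 = +1.
v=7: a=7^1·(≡4), b=7^-2·(≡1) mod 7; (4|7)=+1, (1|7)=+1; (−1)^{1·-2·3}·(+1)^-2·(+1)^1 = +1.
v=5: a=5^0·(≡2), b=5^3·(≡3) mod 5; (2|5)=-1, (3|5)=-1; (−1)^{0·3·2}·(-1)^3·(-1)^0 = -1.
v=17: a=17^0·(≡16), b=17^1·(≡2) mod 17; (16|17)=+1, (2|17)=+1; (−1)^{0·1·8}·(+1)^1·(+1)^0 = +1.
v=2: v_2(a)=1, v_2(b)=-4; units ≡ 5, 3 (mod 8); ε·ε+αω+βω = 0·1+1·1+-4·1 ≡ 1  ⇒  (a,b)_2 = -1.
v=29: a=29^1·(≡7), b=29^0·(≡6) mod 29; (7|29)=+1, (6|29)=+1; (−1)^{1·0·14}·(+1)^0·(+1)^1 = +1.
v=∞: 100282 > 0 and 3315 > 0  ⇒  (a,b)_∞ = +1.
|Ram(100282, 3315)| = 2, even; anisotropic at {2, 5}.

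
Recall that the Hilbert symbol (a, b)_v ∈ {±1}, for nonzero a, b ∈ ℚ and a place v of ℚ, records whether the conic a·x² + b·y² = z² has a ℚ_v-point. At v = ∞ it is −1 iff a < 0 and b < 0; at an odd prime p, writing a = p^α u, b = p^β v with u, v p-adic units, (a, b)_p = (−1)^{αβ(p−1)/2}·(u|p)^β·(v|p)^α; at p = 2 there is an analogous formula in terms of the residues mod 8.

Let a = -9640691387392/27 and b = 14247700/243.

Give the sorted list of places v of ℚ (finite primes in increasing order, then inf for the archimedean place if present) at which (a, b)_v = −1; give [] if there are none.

(a, b) ≡ (-2001, 1479) mod (ℚ^×)²; places V = {2, 3, 5, 13, 17, 23, 29, ∞}.
(a,b)_2: α=10, β=2; u≡7, v≡7 (mod 8); ε(u)ε(v)=1·1, αω(v)=10·0, βω(u)=2·0; sum ≡ 1  ⇒  -1.
(a,b)_3: α=-3, u≡2; β=-5, v≡1 (mod 3); (2|3)=-1, (1|3)=+1; sign (−1)^1·-1^-5·+1^-3 = +1.
(a,b)_∞: sgn(-2001)=−, sgn(1479)=+, so +1.
(a,b)_29: α=1, u≡19; β=1, v≡1 (mod 29); (19|29)=-1, (1|29)=+1; sign (−1)^0·-1^1·+1^1 = -1.
(a,b)_23: α=1, u≡21; β=0, v≡11 (mod 23); (21|23)=-1, (11|23)=-1; sign (−1)^0·-1^0·-1^1 = -1.
(a,b)_5: α=0, u≡4; β=2, v≡1 (mod 5); (4|5)=+1, (1|5)=+1; sign (−1)^0·+1^2·+1^0 = +1.
(a,b)_17: α=4, u≡5; β=3, v≡2 (mod 17); (5|17)=-1, (2|17)=+1; sign (−1)^0·-1^3·+1^4 = -1.
(a,b)_13: α=2, u≡4; β=0, v≡10 (mod 13); (4|13)=+1, (10|13)=+1; sign (−1)^0·+1^0·+1^2 = +1.
(-2001, 1479 / ℚ) ramifies at {2, 17, 23, 29}: a division algebra.

[2, 17, 23, 29]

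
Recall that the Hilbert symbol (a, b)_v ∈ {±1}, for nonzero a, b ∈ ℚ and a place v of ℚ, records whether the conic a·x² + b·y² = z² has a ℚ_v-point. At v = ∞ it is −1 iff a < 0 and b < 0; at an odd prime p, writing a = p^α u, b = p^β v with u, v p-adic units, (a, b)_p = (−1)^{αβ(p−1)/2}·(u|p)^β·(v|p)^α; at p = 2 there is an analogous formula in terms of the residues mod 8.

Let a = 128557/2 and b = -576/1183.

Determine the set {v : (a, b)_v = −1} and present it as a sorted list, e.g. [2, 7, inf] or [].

[13, 31]

Mod squares: a ≡ 257114, b ≡ -7. Check v ∈ {∞, 2, 3, 7, 11, 13, 29, 31}.
v=7: a=7^0·(≡1), b=7^-1·(≡5) mod 7; (1|7)=+1, (5|7)=-1; (−1)^{0·-1·3}·(+1)^-1·(-1)^0 = +1.
v=2: v_2(a)=-1, v_2(b)=6; units ≡ 5, 1 (mod 8); ε·ε+αω+βω = 0·0+-1·0+6·1 ≡ 0  ⇒  (a,b)_2 = +1.
v=13: a=13^1·(≡11), b=13^-2·(≡5) mod 13; (11|13)=-1, (5|13)=-1; (−1)^{1·-2·6}·(-1)^-2·(-1)^1 = -1.
v=31: a=31^1·(≡12), b=31^0·(≡15) mod 31; (12|31)=-1, (15|31)=-1; (−1)^{1·0·15}·(-1)^0·(-1)^1 = -1.
v=29: a=29^1·(≡27), b=29^0·(≡9) mod 29; (27|29)=-1, (9|29)=+1; (−1)^{1·0·14}·(-1)^0·(+1)^1 = +1.
v=3: a=3^0·(≡2), b=3^2·(≡2) mod 3; (2|3)=-1, (2|3)=-1; (−1)^{0·2·1}·(-1)^2·(-1)^0 = +1.
v=11: a=11^1·(≡8), b=11^0·(≡3) mod 11; (8|11)=-1, (3|11)=+1; (−1)^{1·0·5}·(-1)^0·(+1)^1 = +1.
v=∞: 257114 > 0 and -7 < 0  ⇒  (a,b)_∞ = +1.
|Ram(257114, -7)| = 2, even; anisotropic at {13, 31}.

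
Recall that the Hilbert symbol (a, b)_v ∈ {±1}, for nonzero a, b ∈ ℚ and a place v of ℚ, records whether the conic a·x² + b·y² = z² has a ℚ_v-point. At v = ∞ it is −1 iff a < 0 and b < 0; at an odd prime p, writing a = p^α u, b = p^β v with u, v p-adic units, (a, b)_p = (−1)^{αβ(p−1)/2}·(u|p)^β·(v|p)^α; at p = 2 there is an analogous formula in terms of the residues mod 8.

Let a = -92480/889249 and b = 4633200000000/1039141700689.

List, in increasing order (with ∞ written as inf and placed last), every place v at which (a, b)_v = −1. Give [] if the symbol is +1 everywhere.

[2, 5, 11, 13]

(a, b) ≡ (-5, 143) mod (ℚ^×)²; places V = {2, 3, 5, 11, 13, 17, 23, 41, 47, ∞}.
(a,b)_13: α=0, u≡8; β=1, v≡5 (mod 13); (8|13)=-1, (5|13)=-1; sign (−1)^0·-1^1·-1^0 = -1.
(a,b)_∞: sgn(-5)=−, sgn(143)=+, so +1.
(a,b)_11: α=0, u≡7; β=1, v≡8 (mod 11); (7|11)=-1, (8|11)=-1; sign (−1)^0·-1^1·-1^0 = -1.
(a,b)_2: α=6, β=10; u≡3, v≡7 (mod 8); ε(u)ε(v)=1·1, αω(v)=6·0, βω(u)=10·1; sum ≡ 1  ⇒  -1.
(a,b)_3: α=0, u≡1; β=4, v≡2 (mod 3); (1|3)=+1, (2|3)=-1; sign (−1)^0·+1^4·-1^0 = +1.
(a,b)_47: α=0, u≡7; β=-2, v≡21 (mod 47); (7|47)=+1, (21|47)=+1; sign (−1)^0·+1^-2·+1^0 = +1.
(a,b)_23: α=-2, u≡13; β=-4, v≡10 (mod 23); (13|23)=+1, (10|23)=-1; sign (−1)^0·+1^-4·-1^-2 = +1.
(a,b)_41: α=-2, u≡37; β=-2, v≡16 (mod 41); (37|41)=+1, (16|41)=+1; sign (−1)^0·+1^-2·+1^-2 = +1.
(a,b)_17: α=2, u≡12; β=0, v≡14 (mod 17); (12|17)=-1, (14|17)=-1; sign (−1)^0·-1^0·-1^2 = +1.
(a,b)_5: α=1, u≡1; β=8, v≡3 (mod 5); (1|5)=+1, (3|5)=-1; sign (−1)^0·+1^8·-1^1 = -1.
(-5, 143 / ℚ) ramifies at {2, 5, 11, 13}: a division algebra.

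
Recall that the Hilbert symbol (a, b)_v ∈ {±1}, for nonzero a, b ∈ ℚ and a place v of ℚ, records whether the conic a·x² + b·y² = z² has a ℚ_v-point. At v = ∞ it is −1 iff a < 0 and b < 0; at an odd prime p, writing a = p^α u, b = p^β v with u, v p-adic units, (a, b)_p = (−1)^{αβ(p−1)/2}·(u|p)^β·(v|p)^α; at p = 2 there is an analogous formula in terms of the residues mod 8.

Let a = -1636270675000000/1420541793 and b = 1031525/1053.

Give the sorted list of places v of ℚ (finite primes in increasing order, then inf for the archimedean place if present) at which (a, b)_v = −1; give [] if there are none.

(a, b) ≡ (-13299, 4433) mod (ℚ^×)²; places V = {2, 3, 5, 11, 13, 31, ∞}.
(a,b)_11: α=-1, u≡3; β=3, v≡2 (mod 11); (3|11)=+1, (2|11)=-1; sign (−1)^1·+1^3·-1^-1 = +1.
(a,b)_13: α=3, u≡1; β=-1, v≡9 (mod 13); (1|13)=+1, (9|13)=+1; sign (−1)^0·+1^-1·+1^3 = +1.
(a,b)_2: α=6, β=0; u≡5, v≡1 (mod 8); ε(u)ε(v)=0·0, αω(v)=6·0, βω(u)=0·1; sum ≡ 0  ⇒  +1.
(a,b)_3: α=-17, u≡1; β=-4, v≡2 (mod 3); (1|3)=+1, (2|3)=-1; sign (−1)^0·+1^-4·-1^-17 = -1.
(a,b)_31: α=3, u≡8; β=1, v≡19 (mod 31); (8|31)=+1, (19|31)=+1; sign (−1)^1·+1^1·+1^3 = -1.
(a,b)_5: α=8, u≡4; β=2, v≡2 (mod 5); (4|5)=+1, (2|5)=-1; sign (−1)^0·+1^2·-1^8 = +1.
(a,b)_∞: sgn(-13299)=−, sgn(4433)=+, so +1.
Ram(-13299, 4433) = {3, 31}; no ℚ_3-point on the conic.

[3, 31]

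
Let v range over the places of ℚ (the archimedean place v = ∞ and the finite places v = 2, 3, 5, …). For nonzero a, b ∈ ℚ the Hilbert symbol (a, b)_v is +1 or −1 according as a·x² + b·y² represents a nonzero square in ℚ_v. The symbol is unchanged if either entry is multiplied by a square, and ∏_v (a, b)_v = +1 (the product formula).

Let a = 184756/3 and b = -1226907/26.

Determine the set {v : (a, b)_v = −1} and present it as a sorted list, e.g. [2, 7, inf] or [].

(a, b) ≡ (138567, -4862) mod (ℚ^×)²; places V = {2, 3, 11, 13, 17, 19, ∞}.
(a,b)_13: α=1, u≡1; β=-1, v≡10 (mod 13); (1|13)=+1, (10|13)=+1; sign (−1)^0·+1^-1·+1^1 = +1.
(a,b)_17: α=1, u≡13; β=1, v≡5 (mod 17); (13|17)=+1, (5|17)=-1; sign (−1)^0·+1^1·-1^1 = -1.
(a,b)_11: α=1, u≡7; β=1, v≡9 (mod 11); (7|11)=-1, (9|11)=+1; sign (−1)^1·-1^1·+1^1 = +1.
(a,b)_∞: sgn(138567)=+, sgn(-4862)=−, so +1.
(a,b)_3: α=-1, u≡1; β=8, v≡1 (mod 3); (1|3)=+1, (1|3)=+1; sign (−1)^0·+1^8·+1^-1 = +1.
(a,b)_2: α=2, β=-1; u≡7, v≡1 (mod 8); ε(u)ε(v)=1·0, αω(v)=2·0, βω(u)=-1·0; sum ≡ 0  ⇒  +1.
(a,b)_19: α=1, u≡5; β=0, v≡8 (mod 19); (5|19)=+1, (8|19)=-1; sign (−1)^0·+1^0·-1^1 = -1.
Ram(138567, -4862) = {17, 19}; no ℚ_17-point on the conic.

[17, 19]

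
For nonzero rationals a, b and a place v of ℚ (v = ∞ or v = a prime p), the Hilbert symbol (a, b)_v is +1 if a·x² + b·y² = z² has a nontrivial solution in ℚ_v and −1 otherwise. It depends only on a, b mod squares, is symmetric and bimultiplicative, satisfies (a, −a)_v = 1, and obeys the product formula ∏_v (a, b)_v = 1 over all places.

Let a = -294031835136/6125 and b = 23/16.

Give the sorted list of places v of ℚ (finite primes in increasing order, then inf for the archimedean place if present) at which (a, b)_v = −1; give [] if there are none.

Mod squares: a ≡ -6555, b ≡ 23. Check v ∈ {∞, 2, 3, 5, 7, 13, 19, 23}.
v=19: a=19^1·(≡16), b=19^0·(≡5) mod 19; (16|19)=+1, (5|19)=+1; (−1)^{1·0·9}·(+1)^0·(+1)^1 = +1.
v=∞: -6555 < 0 and 23 > 0  ⇒  (a,b)_∞ = +1.
v=7: a=7^-2·(≡4), b=7^0·(≡1) mod 7; (4|7)=+1, (1|7)=+1; (−1)^{-2·0·3}·(+1)^0·(+1)^-2 = +1.
v=2: v_2(a)=14, v_2(b)=-4; units ≡ 5, 7 (mod 8); ε·ε+αω+βω = 0·1+14·0+-4·1 ≡ 0  ⇒  (a,b)_2 = +1.
v=13: a=13^2·(≡12), b=13^0·(≡12) mod 13; (12|13)=+1, (12|13)=+1; (−1)^{2·0·6}·(+1)^0·(+1)^2 = +1.
v=23: a=23^1·(≡22), b=23^1·(≡13) mod 23; (22|23)=-1, (13|23)=+1; (−1)^{1·1·11}·(-1)^1·(+1)^1 = +1.
v=5: a=5^-3·(≡1), b=5^0·(≡3) mod 5; (1|5)=+1, (3|5)=-1; (−1)^{-3·0·2}·(+1)^0·(-1)^-3 = -1.
v=3: a=3^5·(≡2), b=3^0·(≡2) mod 3; (2|3)=-1, (2|3)=-1; (−1)^{5·0·1}·(-1)^0·(-1)^5 = -1.
Ram(-6555, 23) = {3, 5}; no ℚ_3-point on the conic.

[3, 5]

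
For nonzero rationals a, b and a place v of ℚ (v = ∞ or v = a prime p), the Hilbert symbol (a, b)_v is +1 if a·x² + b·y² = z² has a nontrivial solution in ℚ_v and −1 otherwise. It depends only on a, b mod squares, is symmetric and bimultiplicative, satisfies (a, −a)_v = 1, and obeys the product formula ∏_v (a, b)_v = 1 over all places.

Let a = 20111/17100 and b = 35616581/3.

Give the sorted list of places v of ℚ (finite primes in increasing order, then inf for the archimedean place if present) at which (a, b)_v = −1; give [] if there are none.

[3, 11, 19, 23]

(a, b) ≡ (2261, 12903) mod (ℚ^×)²; places V = {2, 3, 5, 7, 11, 13, 17, 19, 23, ∞}.
(a,b)_17: α=1, u≡12; β=1, v≡10 (mod 17); (12|17)=-1, (10|17)=-1; sign (−1)^0·-1^1·-1^1 = +1.
(a,b)_11: α=0, u≡6; β=1, v≡7 (mod 11); (6|11)=-1, (7|11)=-1; sign (−1)^0·-1^1·-1^0 = -1.
(a,b)_23: α=0, u≡5; β=1, v≡1 (mod 23); (5|23)=-1, (1|23)=+1; sign (−1)^0·-1^1·+1^0 = -1.
(a,b)_7: α=1, u≡4; β=2, v≡1 (mod 7); (4|7)=+1, (1|7)=+1; sign (−1)^0·+1^2·+1^1 = +1.
(a,b)_13: α=2, u≡3; β=2, v≡2 (mod 13); (3|13)=+1, (2|13)=-1; sign (−1)^0·+1^2·-1^2 = +1.
(a,b)_3: α=-2, u≡2; β=-1, v≡2 (mod 3); (2|3)=-1, (2|3)=-1; sign (−1)^0·-1^-1·-1^-2 = -1.
(a,b)_19: α=-1, u≡4; β=0, v≡12 (mod 19); (4|19)=+1, (12|19)=-1; sign (−1)^0·+1^0·-1^-1 = -1.
(a,b)_∞: sgn(2261)=+, sgn(12903)=+, so +1.
(a,b)_5: α=-2, u≡4; β=0, v≡2 (mod 5); (4|5)=+1, (2|5)=-1; sign (−1)^0·+1^0·-1^-2 = +1.
(a,b)_2: α=-2, β=0; u≡5, v≡7 (mod 8); ε(u)ε(v)=0·1, αω(v)=-2·0, βω(u)=0·1; sum ≡ 0  ⇒  +1.
|Ram(2261, 12903)| = 4, even; anisotropic at {3, 11, 19, 23}.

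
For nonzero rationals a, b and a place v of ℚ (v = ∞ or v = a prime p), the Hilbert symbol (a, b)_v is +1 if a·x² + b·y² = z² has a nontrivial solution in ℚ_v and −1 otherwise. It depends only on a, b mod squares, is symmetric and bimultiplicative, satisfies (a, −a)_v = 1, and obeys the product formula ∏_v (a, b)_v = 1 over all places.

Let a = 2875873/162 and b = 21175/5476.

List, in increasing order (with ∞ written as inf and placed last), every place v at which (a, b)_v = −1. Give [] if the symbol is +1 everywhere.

[7, 11, 13, 17]

Mod squares: a ≡ 34034, b ≡ 7. Check v ∈ {∞, 2, 3, 5, 7, 11, 13, 17, 37}.
v=37: a=37^0·(≡14), b=37^-2·(≡12) mod 37; (14|37)=-1, (12|37)=+1; (−1)^{0·-2·18}·(-1)^-2·(+1)^0 = +1.
v=13: a=13^3·(≡8), b=13^0·(≡8) mod 13; (8|13)=-1, (8|13)=-1; (−1)^{3·0·6}·(-1)^0·(-1)^3 = -1.
v=11: a=11^1·(≡9), b=11^2·(≡6) mod 11; (9|11)=+1, (6|11)=-1; (−1)^{1·2·5}·(+1)^2·(-1)^1 = -1.
v=17: a=17^1·(≡4), b=17^0·(≡5) mod 17; (4|17)=+1, (5|17)=-1; (−1)^{1·0·8}·(+1)^0·(-1)^1 = -1.
v=3: a=3^-4·(≡2), b=3^0·(≡1) mod 3; (2|3)=-1, (1|3)=+1; (−1)^{-4·0·1}·(-1)^0·(+1)^-4 = +1.
v=7: a=7^1·(≡2), b=7^1·(≡4) mod 7; (2|7)=+1, (4|7)=+1; (−1)^{1·1·3}·(+1)^1·(+1)^1 = -1.
v=2: v_2(a)=-1, v_2(b)=-2; units ≡ 1, 7 (mod 8); ε·ε+αω+βω = 0·1+-1·0+-2·0 ≡ 0  ⇒  (a,b)_2 = +1.
v=∞: 34034 > 0 and 7 > 0  ⇒  (a,b)_∞ = +1.
v=5: a=5^0·(≡4), b=5^2·(≡2) mod 5; (4|5)=+1, (2|5)=-1; (−1)^{0·2·2}·(+1)^2·(-1)^0 = +1.
|Ram(34034, 7)| = 4, even; anisotropic at {7, 11, 13, 17}.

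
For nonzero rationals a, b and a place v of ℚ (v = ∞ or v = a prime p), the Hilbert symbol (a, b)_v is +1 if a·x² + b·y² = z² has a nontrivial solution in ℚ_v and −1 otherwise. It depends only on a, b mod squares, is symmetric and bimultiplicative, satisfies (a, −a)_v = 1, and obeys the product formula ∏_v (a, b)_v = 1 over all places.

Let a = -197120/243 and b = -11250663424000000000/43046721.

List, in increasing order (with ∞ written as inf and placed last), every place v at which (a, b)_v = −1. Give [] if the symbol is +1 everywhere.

[2, 3, 7, inf]

(a, b) ≡ (-2310, -715) mod (ℚ^×)²; places V = {2, 3, 5, 7, 11, 13, ∞}.
(a,b)_7: α=1, u≡3; β=4, v≡6 (mod 7); (3|7)=-1, (6|7)=-1; sign (−1)^0·-1^4·-1^1 = -1.
(a,b)_13: α=0, u≡10; β=1, v≡4 (mod 13); (10|13)=+1, (4|13)=+1; sign (−1)^0·+1^1·+1^0 = +1.
(a,b)_11: α=1, u≡10; β=1, v≡9 (mod 11); (10|11)=-1, (9|11)=+1; sign (−1)^1·-1^1·+1^1 = +1.
(a,b)_∞: sgn(-2310)=−, sgn(-715)=−, so -1.
(a,b)_5: α=1, u≡2; β=9, v≡2 (mod 5); (2|5)=-1, (2|5)=-1; sign (−1)^0·-1^9·-1^1 = +1.
(a,b)_2: α=9, β=24; u≡5, v≡5 (mod 8); ε(u)ε(v)=0·0, αω(v)=9·1, βω(u)=24·1; sum ≡ 1  ⇒  -1.
(a,b)_3: α=-5, u≡1; β=-16, v≡2 (mod 3); (1|3)=+1, (2|3)=-1; sign (−1)^0·+1^-16·-1^-5 = -1.
(-2310, -715 / ℚ) ramifies at {2, 3, 7, ∞}: a division algebra.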